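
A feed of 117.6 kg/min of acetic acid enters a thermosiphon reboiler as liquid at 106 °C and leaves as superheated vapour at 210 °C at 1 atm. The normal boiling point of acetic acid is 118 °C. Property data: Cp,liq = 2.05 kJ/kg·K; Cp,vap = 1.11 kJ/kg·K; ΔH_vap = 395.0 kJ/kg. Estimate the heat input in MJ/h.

Q = 3680 MJ/h

liquid 106→118 °C: 24.6 kJ/kg
vaporisation at 118 °C: 395 kJ/kg
vapour 118→210 °C: 102.12 kJ/kg
Δh = 24.6 + 395 + 102.12 = 521.72 kJ/kg
Q = ṁ·Δh = 117.6 kg/min × 521.72 kJ/kg = 61354 kJ/min
|Q| = 1022.6 kW = 3681.3 MJ/h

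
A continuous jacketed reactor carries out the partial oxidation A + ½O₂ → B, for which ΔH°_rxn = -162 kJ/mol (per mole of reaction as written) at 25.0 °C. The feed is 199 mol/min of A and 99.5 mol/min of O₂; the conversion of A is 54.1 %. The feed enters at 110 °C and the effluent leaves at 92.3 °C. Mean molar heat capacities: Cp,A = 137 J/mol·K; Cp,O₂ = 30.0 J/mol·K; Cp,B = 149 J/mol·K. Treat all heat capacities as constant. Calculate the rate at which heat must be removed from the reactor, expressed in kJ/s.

Extent of reaction ξ = 0.541 × 199 = 107.66 mol/min
Reaction term: ξ·ΔH°_rxn = 107.66 × -162 = -17441 kJ/min
Sensible, feed 110→25 °C: -2571.1 kJ/min
Outlet flows (mol/min): A 91.341, O₂ 45.67, B 107.66
Sensible, products 25→92.3 °C: 2014 kJ/min
Q = ΔH = -17998 kJ/min = -299.96 kW
Heat removed = 299.96 kJ/s

Q_out = 300 kJ/s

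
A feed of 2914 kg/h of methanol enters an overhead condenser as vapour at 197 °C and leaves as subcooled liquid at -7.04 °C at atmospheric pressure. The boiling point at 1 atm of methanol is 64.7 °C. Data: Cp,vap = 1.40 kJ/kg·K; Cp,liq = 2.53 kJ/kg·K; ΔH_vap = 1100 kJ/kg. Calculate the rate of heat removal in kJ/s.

Q_c = 1190 kJ/s

vapour 197→64.7 °C: -185.22 kJ/kg
condensation at 64.7 °C: -1100 kJ/kg
liquid 64.7→-7.04 °C: -181.5 kJ/kg
Δh = -185.22 + -1100 + -181.5 = -1466.7 kJ/kg
Q = ṁ·Δh = 2914 kg/h × -1466.7 kJ/kg = -4.274e+06 kJ/h
|Q| = 1187.2 kW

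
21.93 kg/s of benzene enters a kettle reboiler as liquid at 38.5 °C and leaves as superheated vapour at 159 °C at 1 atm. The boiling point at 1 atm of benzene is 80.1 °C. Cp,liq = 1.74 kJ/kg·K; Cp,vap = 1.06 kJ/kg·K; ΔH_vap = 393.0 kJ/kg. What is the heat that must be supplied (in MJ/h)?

liquid 38.5→80.1 °C: 72.384 kJ/kg
vaporisation at 80.1 °C: 393 kJ/kg
vapour 80.1→159 °C: 83.634 kJ/kg
Δh = 72.384 + 393 + 83.634 = 549.02 kJ/kg
Q = ṁ·Δh = 21.93 kg/s × 549.02 kJ/kg = 12040 kJ/s
|Q| = 12040 kW = 43344 MJ/h

Q = 43300 MJ/h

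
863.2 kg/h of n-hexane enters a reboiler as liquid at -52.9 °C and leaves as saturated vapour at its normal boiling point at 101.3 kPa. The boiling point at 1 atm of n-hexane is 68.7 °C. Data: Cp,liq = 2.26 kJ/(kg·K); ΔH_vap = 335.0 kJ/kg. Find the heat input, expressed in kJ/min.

Q = 8770 kJ/min

liquid -52.9→68.7 °C: 274.82 kJ/kg
vaporisation at 68.7 °C: 335 kJ/kg
Δh = 274.82 + 335 = 609.82 kJ/kg
Q = ṁ·Δh = 863.2 kg/h × 609.82 kJ/kg = 526390 kJ/h
|Q| = 146.22 kW = 8773.2 kJ/min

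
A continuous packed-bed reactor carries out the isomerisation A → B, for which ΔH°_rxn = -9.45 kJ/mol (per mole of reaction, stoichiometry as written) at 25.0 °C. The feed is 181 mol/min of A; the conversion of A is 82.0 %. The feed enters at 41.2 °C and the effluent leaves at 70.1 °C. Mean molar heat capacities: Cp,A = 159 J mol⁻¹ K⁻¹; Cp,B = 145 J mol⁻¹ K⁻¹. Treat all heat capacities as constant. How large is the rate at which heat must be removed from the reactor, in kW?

Q_out = 11.1 kW

Extent of reaction ξ = 0.820 × 181 = 148.42 mol/min
Reaction term: ξ·ΔH°_rxn = 148.42 × -9.45 = -1402.6 kJ/min
Sensible, feed 41.2→25 °C: -466.22 kJ/min
Outlet flows (mol/min): A 32.58, B 148.42
Sensible, products 25→70.1 °C: 1204.2 kJ/min
Q = ΔH = -664.57 kJ/min = -11.076 kW
Heat removed = 11.076 kW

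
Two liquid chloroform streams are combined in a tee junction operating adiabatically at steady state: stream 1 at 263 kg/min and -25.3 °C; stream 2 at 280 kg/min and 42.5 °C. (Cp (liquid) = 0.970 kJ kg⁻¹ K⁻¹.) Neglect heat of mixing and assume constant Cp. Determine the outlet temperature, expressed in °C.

T_out = 9.66 °C

Adiabatic, steady state ⇒ Σ ṁᵢCp,ᵢ(T_out − Tᵢ) = 0
Σ ṁᵢCp,ᵢTᵢ = 263×0.970×-25.3 + 280×0.970×42.5 = 5088.7
Σ ṁᵢCp,ᵢ = 263×0.970 + 280×0.970 = 526.71
T_out = 5088.7 / 526.71 = 9.6613 °C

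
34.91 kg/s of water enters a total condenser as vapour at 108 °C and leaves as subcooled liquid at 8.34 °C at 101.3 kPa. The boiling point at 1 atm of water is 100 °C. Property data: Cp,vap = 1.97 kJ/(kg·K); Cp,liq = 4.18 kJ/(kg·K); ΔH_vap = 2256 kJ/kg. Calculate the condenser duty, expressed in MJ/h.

vapour 108→100 °C: -15.76 kJ/kg
condensation at 100 °C: -2256 kJ/kg
liquid 100→8.34 °C: -383.14 kJ/kg
Δh = -15.76 + -2256 + -383.14 = -2654.9 kJ/kg
Q = ṁ·Δh = 34.91 kg/s × -2654.9 kJ/kg = -92683 kJ/s
|Q| = 92683 kW = 333660 MJ/h

Q_c = 334000 MJ/h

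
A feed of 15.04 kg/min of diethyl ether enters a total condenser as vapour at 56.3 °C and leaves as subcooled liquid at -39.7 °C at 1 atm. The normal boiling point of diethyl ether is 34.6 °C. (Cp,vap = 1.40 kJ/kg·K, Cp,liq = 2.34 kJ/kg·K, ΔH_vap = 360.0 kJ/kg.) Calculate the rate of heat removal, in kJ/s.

Q_c = 141 kJ/s

vapour 56.3→34.6 °C: -30.38 kJ/kg
condensation at 34.6 °C: -360 kJ/kg
liquid 34.6→-39.7 °C: -173.86 kJ/kg
Δh = -30.38 + -360 + -173.86 = -564.24 kJ/kg
Q = ṁ·Δh = 15.04 kg/min × -564.24 kJ/kg = -8486.2 kJ/min
|Q| = 141.44 kW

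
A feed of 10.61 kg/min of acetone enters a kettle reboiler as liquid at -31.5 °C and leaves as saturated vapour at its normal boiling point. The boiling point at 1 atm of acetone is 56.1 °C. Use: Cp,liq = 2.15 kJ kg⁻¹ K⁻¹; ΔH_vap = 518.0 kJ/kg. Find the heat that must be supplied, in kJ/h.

Q = 450000 kJ/h

liquid -31.5→56.1 °C: 188.34 kJ/kg
vaporisation at 56.1 °C: 518 kJ/kg
Δh = 188.34 + 518 = 706.34 kJ/kg
Q = ṁ·Δh = 10.61 kg/min × 706.34 kJ/kg = 7494.3 kJ/min
|Q| = 124.9 kW = 449660 kJ/h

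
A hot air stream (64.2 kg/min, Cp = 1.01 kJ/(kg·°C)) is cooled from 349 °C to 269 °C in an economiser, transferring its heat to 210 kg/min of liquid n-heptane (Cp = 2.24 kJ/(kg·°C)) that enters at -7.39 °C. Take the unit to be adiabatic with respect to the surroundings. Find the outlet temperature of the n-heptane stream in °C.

T_c,out = 3.64 °C

Heat released by hot stream: Q = 64.2 × 1.01 × (349 − 269) = 5187.4 kJ/min
Energy balance on cold side (adiabatic exchanger): Q = ṁ_c·Cp_c·(T_c,out − T_c,in)
T_c,out = -7.39 + 5187.4/(210 × 2.24) = 3.6376 °C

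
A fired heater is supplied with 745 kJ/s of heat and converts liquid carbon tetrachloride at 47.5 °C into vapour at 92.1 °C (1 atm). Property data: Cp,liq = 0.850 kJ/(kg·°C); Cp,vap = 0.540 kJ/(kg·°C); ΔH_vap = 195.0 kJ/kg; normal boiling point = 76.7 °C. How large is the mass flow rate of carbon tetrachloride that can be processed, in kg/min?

Δh = 0.850×(76.7−47.5) + 195.0 + 0.540×(92.1−76.7) = 228.14 kJ/kg
Q = 745 kJ/s = 745 kJ/s = 44700 kJ/min
ṁ = Q/Δh = 44700 / 228.14 = 195.94 kg/min

ṁ = 196 kg/min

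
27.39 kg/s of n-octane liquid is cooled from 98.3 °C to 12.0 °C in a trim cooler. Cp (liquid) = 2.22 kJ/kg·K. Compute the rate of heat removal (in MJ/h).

Q = ṁ·Cp·ΔT = 27.39 × 2.22 × (12.0 − 98.3) = -5247.5 kJ/s
Cooling duty = 18891 MJ/h

Q_c = 18900 MJ/h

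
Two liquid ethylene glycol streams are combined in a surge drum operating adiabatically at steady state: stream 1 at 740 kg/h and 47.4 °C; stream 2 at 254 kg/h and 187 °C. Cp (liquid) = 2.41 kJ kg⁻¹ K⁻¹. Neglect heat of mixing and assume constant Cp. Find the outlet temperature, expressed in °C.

Adiabatic, steady state ⇒ Σ ṁᵢCp,ᵢ(T_out − Tᵢ) = 0
Σ ṁᵢCp,ᵢTᵢ = 740×2.41×47.4 + 254×2.41×187 = 199000
Σ ṁᵢCp,ᵢ = 740×2.41 + 254×2.41 = 2395.5
T_out = 199000 / 2395.5 = 83.072 °C

T_out = 83.1 °C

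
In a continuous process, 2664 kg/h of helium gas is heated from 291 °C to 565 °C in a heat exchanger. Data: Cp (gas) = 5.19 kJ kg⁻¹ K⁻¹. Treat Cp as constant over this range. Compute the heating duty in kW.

Q = ṁ·Cp·ΔT = 2664 × 5.19 × (565 − 291) = 3.7884e+06 kJ/h
Converting: 3.7884e+06 / 3600 s = 1052.3 kW

Q = 1050 kW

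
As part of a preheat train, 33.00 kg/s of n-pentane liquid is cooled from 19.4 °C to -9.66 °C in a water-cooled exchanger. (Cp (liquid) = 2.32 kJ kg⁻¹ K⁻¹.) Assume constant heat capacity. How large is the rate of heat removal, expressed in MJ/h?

Q_c = 8010 MJ/h

Q = ṁ·Cp·ΔT = 33.00 × 2.32 × (-9.66 − 19.4) = -2224.8 kJ/s
Cooling duty = 8009.4 MJ/h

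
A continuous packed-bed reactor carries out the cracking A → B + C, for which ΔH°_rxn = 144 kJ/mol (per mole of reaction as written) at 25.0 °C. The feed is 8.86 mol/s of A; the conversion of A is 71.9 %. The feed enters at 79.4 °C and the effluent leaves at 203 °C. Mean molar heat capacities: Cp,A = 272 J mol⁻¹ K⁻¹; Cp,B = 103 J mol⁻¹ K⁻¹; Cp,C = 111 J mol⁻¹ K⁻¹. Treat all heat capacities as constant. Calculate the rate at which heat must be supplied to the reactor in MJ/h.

Q_in = 4140 MJ/h

Extent of reaction ξ = 0.719 × 8.86 = 6.3703 mol/s
Reaction term: ξ·ΔH°_rxn = 6.3703 × 144 = 917.33 kJ/s
Sensible, feed 79.4→25 °C: -131.1 kJ/s
Outlet flows (mol/s): A 2.4897, B 6.3703, C 6.3703
Sensible, products 25→203 °C: 363.2 kJ/s
Q = ΔH = 1149.4 kJ/s = 1149.4 kW
Heat supplied = 4137.9 MJ/h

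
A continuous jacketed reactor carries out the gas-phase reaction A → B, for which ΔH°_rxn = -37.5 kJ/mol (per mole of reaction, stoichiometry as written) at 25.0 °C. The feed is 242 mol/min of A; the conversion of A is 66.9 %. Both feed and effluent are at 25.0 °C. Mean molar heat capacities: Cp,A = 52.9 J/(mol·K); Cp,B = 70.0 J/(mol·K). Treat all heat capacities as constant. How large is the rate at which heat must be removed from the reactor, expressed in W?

Extent of reaction ξ = 0.669 × 242 = 161.9 mol/min
Reaction term: ξ·ΔH°_rxn = 161.9 × -37.5 = -6071.2 kJ/min
Q = ΔH = -6071.2 kJ/min = -101.19 kW
Heat removed = 101190 W

Q_out = 101000 W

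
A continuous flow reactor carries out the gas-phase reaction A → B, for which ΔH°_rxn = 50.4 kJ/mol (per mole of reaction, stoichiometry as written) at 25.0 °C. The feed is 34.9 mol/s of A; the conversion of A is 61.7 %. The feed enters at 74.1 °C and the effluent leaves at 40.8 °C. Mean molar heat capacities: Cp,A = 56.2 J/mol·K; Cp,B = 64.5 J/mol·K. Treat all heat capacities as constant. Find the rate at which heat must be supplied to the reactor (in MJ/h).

Extent of reaction ξ = 0.617 × 34.9 = 21.533 mol/s
Reaction term: ξ·ΔH°_rxn = 21.533 × 50.4 = 1085.3 kJ/s
Sensible, feed 74.1→25 °C: -96.304 kJ/s
Outlet flows (mol/s): A 13.367, B 21.533
Sensible, products 25→40.8 °C: 33.814 kJ/s
Q = ΔH = 1022.8 kJ/s = 1022.8 kW
Heat supplied = 3682 MJ/h

Q_in = 3680 MJ/h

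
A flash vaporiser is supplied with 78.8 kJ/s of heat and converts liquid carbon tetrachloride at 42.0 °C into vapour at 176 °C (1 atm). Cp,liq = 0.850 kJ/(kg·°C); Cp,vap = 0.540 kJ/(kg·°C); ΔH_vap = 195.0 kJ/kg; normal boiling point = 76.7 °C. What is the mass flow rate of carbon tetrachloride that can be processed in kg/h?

Δh = 0.850×(76.7−42.0) + 195.0 + 0.540×(176−76.7) = 278.12 kJ/kg
Q = 78.8 kJ/s = 78.8 kJ/s = 283680 kJ/h
ṁ = Q/Δh = 283680 / 278.12 = 1020 kg/h

ṁ = 1020 kg/h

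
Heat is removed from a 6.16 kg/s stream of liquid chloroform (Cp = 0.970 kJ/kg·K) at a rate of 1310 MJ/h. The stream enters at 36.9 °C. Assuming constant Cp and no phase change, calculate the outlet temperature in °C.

T_out = -24.0 °C

Q = 1310 MJ/h = 363.89 kJ/s
ΔT = Q/(ṁ·Cp) = 363.89/(6.16×0.970) = 60.9 K
T_out = 36.9 − 60.9 = -24 °C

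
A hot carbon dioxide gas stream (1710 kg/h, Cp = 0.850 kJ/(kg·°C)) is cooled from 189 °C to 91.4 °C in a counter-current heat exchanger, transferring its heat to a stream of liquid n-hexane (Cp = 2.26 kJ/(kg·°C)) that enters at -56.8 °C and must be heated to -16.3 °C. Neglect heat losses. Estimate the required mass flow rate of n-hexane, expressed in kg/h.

Heat released by hot stream: Q = 1710 × 0.850 × (189 − 91.4) = 141860 kJ/h
Energy balance on cold side (adiabatic exchanger): Q = ṁ_c·Cp_c·(T_c,out − T_c,in)
ṁ_c = 141860 / [2.26 × (-16.3 − -56.8)] = 1549.9 kg/h

ṁ_c = 1550 kg/h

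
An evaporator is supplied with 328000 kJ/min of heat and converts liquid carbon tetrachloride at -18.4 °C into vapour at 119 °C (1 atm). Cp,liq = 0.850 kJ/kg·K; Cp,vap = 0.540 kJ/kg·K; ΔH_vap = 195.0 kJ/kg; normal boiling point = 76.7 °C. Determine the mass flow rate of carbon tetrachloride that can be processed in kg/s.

Δh = 0.850×(76.7−-18.4) + 195.0 + 0.540×(119−76.7) = 298.68 kJ/kg
Q = 328000 kJ/min = 5466.7 kJ/s = 5466.7 kJ/s
ṁ = Q/Δh = 5466.7 / 298.68 = 18.303 kg/s

ṁ = 18.3 kg/s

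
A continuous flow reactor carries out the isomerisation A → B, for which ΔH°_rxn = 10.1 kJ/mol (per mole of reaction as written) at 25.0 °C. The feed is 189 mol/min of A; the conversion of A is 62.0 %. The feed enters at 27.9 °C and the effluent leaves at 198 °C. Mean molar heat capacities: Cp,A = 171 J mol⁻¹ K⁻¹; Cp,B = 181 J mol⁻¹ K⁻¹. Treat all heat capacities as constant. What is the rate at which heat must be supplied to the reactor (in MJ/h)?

Q_in = 413 MJ/h

Extent of reaction ξ = 0.620 × 189 = 117.18 mol/min
Reaction term: ξ·ΔH°_rxn = 117.18 × 10.1 = 1183.5 kJ/min
Sensible, feed 27.9→25 °C: -93.725 kJ/min
Outlet flows (mol/min): A 71.82, B 117.18
Sensible, products 25→198 °C: 5793.9 kJ/min
Q = ΔH = 6883.7 kJ/min = 114.73 kW
Heat supplied = 413.02 MJ/h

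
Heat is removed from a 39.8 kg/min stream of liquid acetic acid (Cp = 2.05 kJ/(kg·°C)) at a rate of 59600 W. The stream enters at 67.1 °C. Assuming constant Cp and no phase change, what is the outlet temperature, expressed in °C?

Q = 59600 W = 3576 kJ/min
ΔT = Q/(ṁ·Cp) = 3576/(39.8×2.05) = 43.829 K
T_out = 67.1 − 43.829 = 23.271 °C

T_out = 23.3 °C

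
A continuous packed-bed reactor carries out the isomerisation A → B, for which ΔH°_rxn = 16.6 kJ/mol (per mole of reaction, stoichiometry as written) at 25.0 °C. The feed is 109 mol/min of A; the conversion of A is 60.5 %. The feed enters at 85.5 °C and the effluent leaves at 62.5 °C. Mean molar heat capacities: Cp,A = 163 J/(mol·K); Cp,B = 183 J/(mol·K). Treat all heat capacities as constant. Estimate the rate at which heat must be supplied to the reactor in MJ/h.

Extent of reaction ξ = 0.605 × 109 = 65.945 mol/min
Reaction term: ξ·ΔH°_rxn = 65.945 × 16.6 = 1094.7 kJ/min
Sensible, feed 85.5→25 °C: -1074.9 kJ/min
Outlet flows (mol/min): A 43.055, B 65.945
Sensible, products 25→62.5 °C: 715.72 kJ/min
Q = ΔH = 735.5 kJ/min = 12.258 kW
Heat supplied = 44.13 MJ/h

Q_in = 44.1 MJ/h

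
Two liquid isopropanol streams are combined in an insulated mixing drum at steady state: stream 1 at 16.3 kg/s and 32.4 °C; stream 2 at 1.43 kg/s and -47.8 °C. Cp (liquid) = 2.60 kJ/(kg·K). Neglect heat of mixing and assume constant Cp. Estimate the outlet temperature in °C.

T_out = 25.9 °C

Energy balance with Q = 0: Σ ṁᵢCp,ᵢ(T_out − Tᵢ) = 0
T_out = Σ ṁᵢCp,ᵢTᵢ / Σ ṁᵢCp,ᵢ
      = 1195.4 / 46.098 = 25.932 °C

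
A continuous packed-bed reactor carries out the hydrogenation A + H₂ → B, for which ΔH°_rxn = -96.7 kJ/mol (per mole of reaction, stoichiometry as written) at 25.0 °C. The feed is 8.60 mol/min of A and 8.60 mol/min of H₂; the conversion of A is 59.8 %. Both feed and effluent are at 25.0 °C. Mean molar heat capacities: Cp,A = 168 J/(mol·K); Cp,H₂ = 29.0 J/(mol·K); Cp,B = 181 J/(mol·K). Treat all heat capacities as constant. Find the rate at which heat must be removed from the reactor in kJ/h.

Extent of reaction ξ = 0.598 × 8.60 = 5.1428 mol/min
Reaction term: ξ·ΔH°_rxn = 5.1428 × -96.7 = -497.31 kJ/min
Q = ΔH = -497.31 kJ/min = -8.2885 kW
Heat removed = 29839 kJ/h

Q_out = 29800 kJ/h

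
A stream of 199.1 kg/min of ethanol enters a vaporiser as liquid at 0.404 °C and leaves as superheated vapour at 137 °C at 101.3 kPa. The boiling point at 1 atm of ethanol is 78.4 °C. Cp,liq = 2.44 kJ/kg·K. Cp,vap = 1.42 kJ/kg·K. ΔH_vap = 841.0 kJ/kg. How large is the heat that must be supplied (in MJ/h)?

Q = 13300 MJ/h

liquid 0.404→78.4 °C: 190.31 kJ/kg
vaporisation at 78.4 °C: 841 kJ/kg
vapour 78.4→137 °C: 83.212 kJ/kg
Δh = 190.31 + 841 + 83.212 = 1114.5 kJ/kg
Q = ṁ·Δh = 199.1 kg/min × 1114.5 kJ/kg = 221900 kJ/min
|Q| = 3698.4 kW = 13314 MJ/h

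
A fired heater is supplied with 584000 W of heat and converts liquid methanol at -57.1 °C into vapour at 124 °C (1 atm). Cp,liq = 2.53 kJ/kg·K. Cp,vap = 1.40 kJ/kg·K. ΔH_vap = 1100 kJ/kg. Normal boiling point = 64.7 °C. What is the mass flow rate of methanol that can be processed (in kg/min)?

ṁ = 23.5 kg/min

Δh = 2.53×(64.7−-57.1) + 1100 + 1.40×(124−64.7) = 1491.2 kJ/kg
Q = 584000 W = 584 kJ/s = 35040 kJ/min
ṁ = Q/Δh = 35040 / 1491.2 = 23.498 kg/min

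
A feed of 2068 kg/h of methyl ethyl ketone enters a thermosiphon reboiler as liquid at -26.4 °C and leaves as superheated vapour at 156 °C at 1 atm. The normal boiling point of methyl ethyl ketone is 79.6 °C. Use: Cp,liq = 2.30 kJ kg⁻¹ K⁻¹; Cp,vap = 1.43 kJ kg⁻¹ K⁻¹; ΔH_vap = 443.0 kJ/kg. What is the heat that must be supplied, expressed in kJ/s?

Q = 457 kJ/s

liquid -26.4→79.6 °C: 243.8 kJ/kg
vaporisation at 79.6 °C: 443 kJ/kg
vapour 79.6→156 °C: 109.25 kJ/kg
Δh = 243.8 + 443 + 109.25 = 796.05 kJ/kg
Q = ṁ·Δh = 2068 kg/h × 796.05 kJ/kg = 1.6462e+06 kJ/h
|Q| = 457.29 kW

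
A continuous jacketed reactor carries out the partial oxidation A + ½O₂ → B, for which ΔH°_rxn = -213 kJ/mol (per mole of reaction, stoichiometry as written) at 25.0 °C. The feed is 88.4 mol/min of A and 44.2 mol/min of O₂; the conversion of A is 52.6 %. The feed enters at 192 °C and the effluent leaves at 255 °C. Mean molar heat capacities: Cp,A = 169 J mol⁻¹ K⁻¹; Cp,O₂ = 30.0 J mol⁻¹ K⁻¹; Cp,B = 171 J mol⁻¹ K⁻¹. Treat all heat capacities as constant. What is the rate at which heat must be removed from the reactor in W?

Extent of reaction ξ = 0.526 × 88.4 = 46.498 mol/min
Reaction term: ξ·ΔH°_rxn = 46.498 × -213 = -9904.2 kJ/min
Sensible, feed 192→25 °C: -2716.4 kJ/min
Outlet flows (mol/min): A 41.902, O₂ 20.951, B 46.498
Sensible, products 25→255 °C: 3602.1 kJ/min
Q = ΔH = -9018.5 kJ/min = -150.31 kW
Heat removed = 150310 W

Q_out = 150000 W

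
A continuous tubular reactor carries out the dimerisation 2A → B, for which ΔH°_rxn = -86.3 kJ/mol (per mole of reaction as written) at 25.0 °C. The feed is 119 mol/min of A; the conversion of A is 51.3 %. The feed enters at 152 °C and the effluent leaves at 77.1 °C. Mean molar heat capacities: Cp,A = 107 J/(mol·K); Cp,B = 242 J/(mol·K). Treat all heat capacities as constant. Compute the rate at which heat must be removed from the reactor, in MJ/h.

Q_out = 213 MJ/h

Extent of reaction ξ = 0.513 × 119 / 2 = 30.524 mol/min
Reaction term: ξ·ΔH°_rxn = 30.524 × -86.3 = -2634.2 kJ/min
Sensible, feed 152→25 °C: -1617.1 kJ/min
Outlet flows (mol/min): A 57.953, B 30.524
Sensible, products 25→77.1 °C: 707.92 kJ/min
Q = ΔH = -3543.4 kJ/min = -59.056 kW
Heat removed = 212.6 MJ/h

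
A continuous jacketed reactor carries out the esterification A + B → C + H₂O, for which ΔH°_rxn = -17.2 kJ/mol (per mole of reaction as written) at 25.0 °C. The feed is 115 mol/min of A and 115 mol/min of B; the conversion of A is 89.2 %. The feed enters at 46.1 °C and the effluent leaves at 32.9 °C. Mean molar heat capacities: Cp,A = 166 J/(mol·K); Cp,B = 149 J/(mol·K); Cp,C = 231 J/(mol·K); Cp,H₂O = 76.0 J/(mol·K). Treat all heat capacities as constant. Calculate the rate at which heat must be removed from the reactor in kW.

Q_out = 37.5 kW

Extent of reaction ξ = 0.892 × 115 = 102.58 mol/min
Reaction term: ξ·ΔH°_rxn = 102.58 × -17.2 = -1764.4 kJ/min
Sensible, feed 46.1→25 °C: -764.35 kJ/min
Outlet flows (mol/min): A 12.42, B 12.42, C 102.58, H₂O 102.58
Sensible, products 25→32.9 °C: 279.69 kJ/min
Q = ΔH = -2249 kJ/min = -37.484 kW
Heat removed = 37.484 kW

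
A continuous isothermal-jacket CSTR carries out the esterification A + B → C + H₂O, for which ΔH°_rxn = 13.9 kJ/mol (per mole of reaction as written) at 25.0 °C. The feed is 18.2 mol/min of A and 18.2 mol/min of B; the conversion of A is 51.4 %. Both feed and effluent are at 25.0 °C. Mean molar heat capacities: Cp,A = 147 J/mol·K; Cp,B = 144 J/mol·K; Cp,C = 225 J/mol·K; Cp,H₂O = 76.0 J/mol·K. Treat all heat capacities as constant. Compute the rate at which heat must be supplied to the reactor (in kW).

Q_in = 2.17 kW

Extent of reaction ξ = 0.514 × 18.2 = 9.3548 mol/min
Reaction term: ξ·ΔH°_rxn = 9.3548 × 13.9 = 130.03 kJ/min
Q = ΔH = 130.03 kJ/min = 2.1672 kW
Heat supplied = 2.1672 kW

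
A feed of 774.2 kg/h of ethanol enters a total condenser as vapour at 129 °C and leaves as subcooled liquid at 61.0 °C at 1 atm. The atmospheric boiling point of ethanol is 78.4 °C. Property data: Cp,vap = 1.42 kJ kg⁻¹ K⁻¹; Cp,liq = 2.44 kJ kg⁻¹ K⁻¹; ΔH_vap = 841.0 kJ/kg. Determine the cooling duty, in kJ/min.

vapour 129→78.4 °C: -71.852 kJ/kg
condensation at 78.4 °C: -841 kJ/kg
liquid 78.4→61.0 °C: -42.456 kJ/kg
Δh = -71.852 + -841 + -42.456 = -955.31 kJ/kg
Q = ṁ·Δh = 774.2 kg/h × -955.31 kJ/kg = -739600 kJ/h
|Q| = 205.44 kW = 12327 kJ/min

Q_c = 12300 kJ/min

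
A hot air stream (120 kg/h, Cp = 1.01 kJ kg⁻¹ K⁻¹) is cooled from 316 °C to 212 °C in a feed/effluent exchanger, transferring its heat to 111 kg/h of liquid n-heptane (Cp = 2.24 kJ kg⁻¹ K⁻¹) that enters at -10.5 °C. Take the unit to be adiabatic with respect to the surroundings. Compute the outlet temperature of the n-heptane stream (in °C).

T_c,out = 40.2 °C

Heat released by hot stream: Q = 120 × 1.01 × (316 − 212) = 12605 kJ/h
Energy balance on cold side (adiabatic exchanger): Q = ṁ_c·Cp_c·(T_c,out − T_c,in)
T_c,out = -10.5 + 12605/(111 × 2.24) = 40.195 °C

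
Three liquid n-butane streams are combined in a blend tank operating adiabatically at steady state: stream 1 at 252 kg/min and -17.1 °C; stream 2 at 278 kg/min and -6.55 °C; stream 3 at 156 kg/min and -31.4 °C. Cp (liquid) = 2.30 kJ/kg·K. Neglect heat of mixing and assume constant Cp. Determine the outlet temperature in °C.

T_out = -16.1 °C

Adiabatic, steady state ⇒ Σ ṁᵢCp,ᵢ(T_out − Tᵢ) = 0
Σ ṁᵢCp,ᵢTᵢ = 252×2.30×-17.1 + 278×2.30×-6.55 + 156×2.30×-31.4 = -25366
Σ ṁᵢCp,ᵢ = 252×2.30 + 278×2.30 + 156×2.30 = 1577.8
T_out = -25366 / 1577.8 = -16.077 °C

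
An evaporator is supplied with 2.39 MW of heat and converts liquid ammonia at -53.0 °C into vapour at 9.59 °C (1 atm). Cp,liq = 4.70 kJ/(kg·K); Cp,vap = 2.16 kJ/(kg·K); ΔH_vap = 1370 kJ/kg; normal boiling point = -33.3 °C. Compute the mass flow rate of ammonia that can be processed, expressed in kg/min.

Δh = 4.70×(-33.3−-53.0) + 1370 + 2.16×(9.59−-33.3) = 1555.2 kJ/kg
Q = 2.39 MW = 2390 kJ/s = 143400 kJ/min
ṁ = Q/Δh = 143400 / 1555.2 = 92.205 kg/min

ṁ = 92.2 kg/min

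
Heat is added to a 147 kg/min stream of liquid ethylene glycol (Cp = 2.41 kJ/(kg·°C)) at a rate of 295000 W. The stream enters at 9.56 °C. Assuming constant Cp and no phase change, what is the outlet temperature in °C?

T_out = 59.5 °C

Q = 295000 W = 17700 kJ/min
ΔT = Q/(ṁ·Cp) = 17700/(147×2.41) = 49.962 K
T_out = 9.56 + 49.962 = 59.522 °C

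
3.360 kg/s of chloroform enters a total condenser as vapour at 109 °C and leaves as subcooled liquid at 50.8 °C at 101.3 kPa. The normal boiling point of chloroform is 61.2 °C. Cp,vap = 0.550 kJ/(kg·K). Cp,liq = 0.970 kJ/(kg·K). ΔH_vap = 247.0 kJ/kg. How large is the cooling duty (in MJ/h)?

vapour 109→61.2 °C: -26.29 kJ/kg
condensation at 61.2 °C: -247 kJ/kg
liquid 61.2→50.8 °C: -10.088 kJ/kg
Δh = -26.29 + -247 + -10.088 = -283.38 kJ/kg
Q = ṁ·Δh = 3.360 kg/s × -283.38 kJ/kg = -952.15 kJ/s
|Q| = 952.15 kW = 3427.7 MJ/h

Q_c = 3430 MJ/h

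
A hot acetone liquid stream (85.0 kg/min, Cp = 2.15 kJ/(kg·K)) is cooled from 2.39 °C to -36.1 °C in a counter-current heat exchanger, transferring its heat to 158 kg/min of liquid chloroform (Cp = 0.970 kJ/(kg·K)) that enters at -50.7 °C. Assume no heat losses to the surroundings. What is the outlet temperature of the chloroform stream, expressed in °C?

T_c,out = -4.80 °C

Heat released by hot stream: Q = 85.0 × 2.15 × (2.39 − -36.1) = 7034 kJ/min
Energy balance on cold side (adiabatic exchanger): Q = ṁ_c·Cp_c·(T_c,out − T_c,in)
T_c,out = -50.7 + 7034/(158 × 0.970) = -4.8038 °C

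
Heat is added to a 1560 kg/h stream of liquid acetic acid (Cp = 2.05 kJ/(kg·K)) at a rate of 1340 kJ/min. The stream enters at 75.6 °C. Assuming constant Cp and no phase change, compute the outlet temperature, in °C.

T_out = 101 °C

Q = 1340 kJ/min = 80400 kJ/h
ΔT = Q/(ṁ·Cp) = 80400/(1560×2.05) = 25.141 K
T_out = 75.6 + 25.141 = 100.74 °C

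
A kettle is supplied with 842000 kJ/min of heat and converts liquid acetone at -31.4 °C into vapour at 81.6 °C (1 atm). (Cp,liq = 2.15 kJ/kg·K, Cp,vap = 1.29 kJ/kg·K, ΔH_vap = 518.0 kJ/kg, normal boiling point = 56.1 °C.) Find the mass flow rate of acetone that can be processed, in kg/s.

ṁ = 19.0 kg/s

Δh = 2.15×(56.1−-31.4) + 518.0 + 1.29×(81.6−56.1) = 739.02 kJ/kg
Q = 842000 kJ/min = 14033 kJ/s = 14033 kJ/s
ṁ = Q/Δh = 14033 / 739.02 = 18.989 kg/s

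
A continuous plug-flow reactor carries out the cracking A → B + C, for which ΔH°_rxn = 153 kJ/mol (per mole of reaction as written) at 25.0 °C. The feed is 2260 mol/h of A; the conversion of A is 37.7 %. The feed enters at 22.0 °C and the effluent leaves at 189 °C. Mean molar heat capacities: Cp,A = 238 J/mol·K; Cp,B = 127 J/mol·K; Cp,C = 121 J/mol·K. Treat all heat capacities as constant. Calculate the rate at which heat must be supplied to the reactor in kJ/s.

Q_in = 61.6 kJ/s

Extent of reaction ξ = 0.377 × 2260 = 852.02 mol/h
Reaction term: ξ·ΔH°_rxn = 852.02 × 153 = 130360 kJ/h
Sensible, feed 22.0→25 °C: 1613.6 kJ/h
Outlet flows (mol/h): A 1408, B 852.02, C 852.02
Sensible, products 25→189 °C: 89610 kJ/h
Q = ΔH = 221580 kJ/h = 61.551 kW
Heat supplied = 61.551 kJ/s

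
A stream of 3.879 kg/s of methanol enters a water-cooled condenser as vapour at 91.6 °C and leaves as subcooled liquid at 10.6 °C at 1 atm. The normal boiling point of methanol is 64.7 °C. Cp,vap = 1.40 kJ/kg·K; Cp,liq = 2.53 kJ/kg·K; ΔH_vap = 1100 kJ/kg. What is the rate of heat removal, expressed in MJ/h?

vapour 91.6→64.7 °C: -37.66 kJ/kg
condensation at 64.7 °C: -1100 kJ/kg
liquid 64.7→10.6 °C: -136.87 kJ/kg
Δh = -37.66 + -1100 + -136.87 = -1274.5 kJ/kg
Q = ṁ·Δh = 3.879 kg/s × -1274.5 kJ/kg = -4943.9 kJ/s
|Q| = 4943.9 kW = 17798 MJ/h

Q_c = 17800 MJ/h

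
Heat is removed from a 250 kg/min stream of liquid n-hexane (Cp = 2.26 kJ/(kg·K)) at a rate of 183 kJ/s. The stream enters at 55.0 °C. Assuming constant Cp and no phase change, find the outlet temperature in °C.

T_out = 35.6 °C

Q = 183 kJ/s = 10980 kJ/min
ΔT = Q/(ṁ·Cp) = 10980/(250×2.26) = 19.434 K
T_out = 55.0 − 19.434 = 35.566 °C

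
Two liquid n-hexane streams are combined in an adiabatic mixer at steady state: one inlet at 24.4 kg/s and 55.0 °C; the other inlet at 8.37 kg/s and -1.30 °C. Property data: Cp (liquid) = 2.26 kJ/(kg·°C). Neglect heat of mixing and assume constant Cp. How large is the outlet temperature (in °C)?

No heat crosses the boundary, so H_out = H_in.
Σ ṁᵢCp,ᵢTᵢ = 24.4×2.26×55.0 + 8.37×2.26×-1.30 = 3008.3
Σ ṁᵢCp,ᵢ = 24.4×2.26 + 8.37×2.26 = 74.06
T_out = 3008.3 / 74.06 = 40.62 °C

T_out = 40.6 °C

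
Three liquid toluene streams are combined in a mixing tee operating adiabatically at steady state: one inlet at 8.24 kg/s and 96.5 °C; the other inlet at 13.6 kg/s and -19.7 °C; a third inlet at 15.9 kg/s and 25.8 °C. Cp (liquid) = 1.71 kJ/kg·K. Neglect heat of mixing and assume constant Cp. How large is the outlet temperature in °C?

Adiabatic, steady state ⇒ Σ ṁᵢCp,ᵢ(T_out − Tᵢ) = 0
T_out = Σ ṁᵢCp,ᵢTᵢ / Σ ṁᵢCp,ᵢ
      = 1603.1 / 64.535 = 24.84 °C

T_out = 24.8 °C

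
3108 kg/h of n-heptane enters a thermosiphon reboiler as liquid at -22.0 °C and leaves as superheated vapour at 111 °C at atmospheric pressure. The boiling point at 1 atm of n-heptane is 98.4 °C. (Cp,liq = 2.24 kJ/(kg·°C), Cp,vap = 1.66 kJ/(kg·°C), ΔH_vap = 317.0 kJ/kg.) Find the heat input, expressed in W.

liquid -22.0→98.4 °C: 269.7 kJ/kg
vaporisation at 98.4 °C: 317 kJ/kg
vapour 98.4→111 °C: 20.916 kJ/kg
Δh = 269.7 + 317 + 20.916 = 607.61 kJ/kg
Q = ṁ·Δh = 3108 kg/h × 607.61 kJ/kg = 1.8885e+06 kJ/h
|Q| = 524.57 kW = 524570 W

Q = 525000 W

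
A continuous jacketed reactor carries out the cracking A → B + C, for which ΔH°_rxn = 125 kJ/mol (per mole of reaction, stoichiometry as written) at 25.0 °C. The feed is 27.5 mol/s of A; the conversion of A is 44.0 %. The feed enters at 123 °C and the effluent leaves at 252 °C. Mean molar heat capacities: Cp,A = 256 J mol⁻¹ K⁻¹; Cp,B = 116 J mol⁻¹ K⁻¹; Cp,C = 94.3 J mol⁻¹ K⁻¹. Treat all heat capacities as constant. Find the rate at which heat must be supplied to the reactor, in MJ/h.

Extent of reaction ξ = 0.440 × 27.5 = 12.1 mol/s
Reaction term: ξ·ΔH°_rxn = 12.1 × 125 = 1512.5 kJ/s
Sensible, feed 123→25 °C: -689.92 kJ/s
Outlet flows (mol/s): A 15.4, B 12.1, C 12.1
Sensible, products 25→252 °C: 1472.6 kJ/s
Q = ΔH = 2295.1 kJ/s = 2295.1 kW
Heat supplied = 8262.5 MJ/h

Q_in = 8260 MJ/h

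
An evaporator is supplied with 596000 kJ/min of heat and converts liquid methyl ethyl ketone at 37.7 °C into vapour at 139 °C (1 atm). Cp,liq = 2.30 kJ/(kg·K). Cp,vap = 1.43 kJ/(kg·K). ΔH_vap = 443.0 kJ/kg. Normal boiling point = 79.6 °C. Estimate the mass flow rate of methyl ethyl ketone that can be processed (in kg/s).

Δh = 2.30×(79.6−37.7) + 443.0 + 1.43×(139−79.6) = 624.31 kJ/kg
Q = 596000 kJ/min = 9933.3 kJ/s = 9933.3 kJ/s
ṁ = Q/Δh = 9933.3 / 624.31 = 15.911 kg/s

ṁ = 15.9 kg/s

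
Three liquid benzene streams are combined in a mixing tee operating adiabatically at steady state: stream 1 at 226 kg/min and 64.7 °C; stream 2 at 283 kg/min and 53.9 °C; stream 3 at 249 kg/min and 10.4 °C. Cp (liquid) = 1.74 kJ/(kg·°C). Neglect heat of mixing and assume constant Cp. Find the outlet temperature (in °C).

Energy balance with Q = 0: Σ ṁᵢCp,ᵢ(T_out − Tᵢ) = 0
Σ ṁᵢCp,ᵢTᵢ = 226×1.74×64.7 + 283×1.74×53.9 + 249×1.74×10.4 = 56490
Σ ṁᵢCp,ᵢ = 226×1.74 + 283×1.74 + 249×1.74 = 1318.9
T_out = 56490 / 1318.9 = 42.83 °C

T_out = 42.8 °C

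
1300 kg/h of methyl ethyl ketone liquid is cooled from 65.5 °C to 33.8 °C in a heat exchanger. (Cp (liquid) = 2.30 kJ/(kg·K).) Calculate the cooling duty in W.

Q_c = 26300 W

Q = ṁ·Cp·ΔT = 1300 × 2.30 × (33.8 − 65.5) = -94783 kJ/h
Converting: 94783 / 3600 s = 26.329 kW
Cooling duty = 26329 W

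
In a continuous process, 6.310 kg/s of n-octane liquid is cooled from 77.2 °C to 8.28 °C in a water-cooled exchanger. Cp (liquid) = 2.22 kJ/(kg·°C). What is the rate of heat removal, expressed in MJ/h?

Q_c = 3480 MJ/h

Q = ṁ·Cp·ΔT = 6.310 × 2.22 × (8.28 − 77.2) = -965.45 kJ/s
Cooling duty = 3475.6 MJ/h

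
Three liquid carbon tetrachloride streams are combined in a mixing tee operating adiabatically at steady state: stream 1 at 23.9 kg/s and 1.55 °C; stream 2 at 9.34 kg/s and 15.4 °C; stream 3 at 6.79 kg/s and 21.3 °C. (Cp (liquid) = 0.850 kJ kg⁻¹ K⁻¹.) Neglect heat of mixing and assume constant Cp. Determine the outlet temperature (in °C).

Energy balance with Q = 0: Σ ṁᵢCp,ᵢ(T_out − Tᵢ) = 0
Σ ṁᵢCp,ᵢTᵢ = 23.9×0.850×1.55 + 9.34×0.850×15.4 + 6.79×0.850×21.3 = 276.68
Σ ṁᵢCp,ᵢ = 23.9×0.850 + 9.34×0.850 + 6.79×0.850 = 34.025
T_out = 276.68 / 34.025 = 8.1316 °C

T_out = 8.13 °C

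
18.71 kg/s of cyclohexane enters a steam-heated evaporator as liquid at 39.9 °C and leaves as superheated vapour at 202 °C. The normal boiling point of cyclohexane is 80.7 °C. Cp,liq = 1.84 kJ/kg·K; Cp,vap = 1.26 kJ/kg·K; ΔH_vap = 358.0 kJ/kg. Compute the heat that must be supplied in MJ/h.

liquid 39.9→80.7 °C: 75.072 kJ/kg
vaporisation at 80.7 °C: 358 kJ/kg
vapour 80.7→202 °C: 152.84 kJ/kg
Δh = 75.072 + 358 + 152.84 = 585.91 kJ/kg
Q = ṁ·Δh = 18.71 kg/s × 585.91 kJ/kg = 10962 kJ/s
|Q| = 10962 kW = 39465 MJ/h

Q = 39500 MJ/h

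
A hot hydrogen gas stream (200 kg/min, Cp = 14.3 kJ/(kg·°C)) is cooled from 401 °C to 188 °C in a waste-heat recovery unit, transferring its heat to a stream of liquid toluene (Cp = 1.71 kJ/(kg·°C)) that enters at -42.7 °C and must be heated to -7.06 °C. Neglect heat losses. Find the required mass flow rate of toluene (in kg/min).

Heat released by hot stream: Q = 200 × 14.3 × (401 − 188) = 609180 kJ/min
Energy balance on cold side (adiabatic exchanger): Q = ṁ_c·Cp_c·(T_c,out − T_c,in)
ṁ_c = 609180 / [1.71 × (-7.06 − -42.7)] = 9995.7 kg/min

ṁ_c = 10000 kg/min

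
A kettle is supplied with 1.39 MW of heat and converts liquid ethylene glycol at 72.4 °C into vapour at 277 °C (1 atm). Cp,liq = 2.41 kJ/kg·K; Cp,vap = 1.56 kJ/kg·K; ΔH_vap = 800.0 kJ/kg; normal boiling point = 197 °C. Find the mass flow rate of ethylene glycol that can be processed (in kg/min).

ṁ = 68.1 kg/min

Δh = 2.41×(197−72.4) + 800.0 + 1.56×(277−197) = 1225.1 kJ/kg
Q = 1.39 MW = 1390 kJ/s = 83400 kJ/min
ṁ = Q/Δh = 83400 / 1225.1 = 68.077 kg/min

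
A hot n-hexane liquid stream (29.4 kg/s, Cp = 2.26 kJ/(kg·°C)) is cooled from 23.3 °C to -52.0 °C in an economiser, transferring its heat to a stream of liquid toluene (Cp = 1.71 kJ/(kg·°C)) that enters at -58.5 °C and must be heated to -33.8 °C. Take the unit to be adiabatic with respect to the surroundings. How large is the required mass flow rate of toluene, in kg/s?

Heat released by hot stream: Q = 29.4 × 2.26 × (23.3 − -52.0) = 5003.2 kJ/s
Energy balance on cold side (adiabatic exchanger): Q = ṁ_c·Cp_c·(T_c,out − T_c,in)
ṁ_c = 5003.2 / [1.71 × (-33.8 − -58.5)] = 118.46 kg/s

ṁ_c = 118 kg/s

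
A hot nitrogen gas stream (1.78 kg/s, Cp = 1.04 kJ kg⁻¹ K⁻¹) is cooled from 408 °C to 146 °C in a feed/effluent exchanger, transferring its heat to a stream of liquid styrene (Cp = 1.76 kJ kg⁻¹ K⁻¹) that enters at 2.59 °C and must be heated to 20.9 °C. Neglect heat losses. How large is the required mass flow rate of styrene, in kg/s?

ṁ_c = 15.1 kg/s

Heat released by hot stream: Q = 1.78 × 1.04 × (408 − 146) = 485.01 kJ/s
Energy balance on cold side (adiabatic exchanger): Q = ṁ_c·Cp_c·(T_c,out − T_c,in)
ṁ_c = 485.01 / [1.76 × (20.9 − 2.59)] = 15.051 kg/s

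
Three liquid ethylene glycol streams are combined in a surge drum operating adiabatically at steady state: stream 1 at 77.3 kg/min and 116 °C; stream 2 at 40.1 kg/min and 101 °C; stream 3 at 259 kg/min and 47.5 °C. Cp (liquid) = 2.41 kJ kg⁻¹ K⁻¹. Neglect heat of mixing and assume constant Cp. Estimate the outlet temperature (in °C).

Adiabatic, steady state ⇒ Σ ṁᵢCp,ᵢ(T_out − Tᵢ) = 0
T_out = Σ ṁᵢCp,ᵢTᵢ / Σ ṁᵢCp,ᵢ
      = 61020 / 907.12 = 67.267 °C

T_out = 67.3 °C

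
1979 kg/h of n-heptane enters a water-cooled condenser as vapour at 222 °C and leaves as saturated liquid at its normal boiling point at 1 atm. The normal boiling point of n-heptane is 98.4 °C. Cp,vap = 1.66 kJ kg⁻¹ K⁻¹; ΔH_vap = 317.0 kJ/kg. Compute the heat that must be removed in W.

vapour 222→98.4 °C: -205.18 kJ/kg
condensation at 98.4 °C: -317 kJ/kg
Δh = -205.18 + -317 = -522.18 kJ/kg
Q = ṁ·Δh = 1979 kg/h × -522.18 kJ/kg = -1.0334e+06 kJ/h
|Q| = 287.05 kW = 287050 W

Q_c = 287000 W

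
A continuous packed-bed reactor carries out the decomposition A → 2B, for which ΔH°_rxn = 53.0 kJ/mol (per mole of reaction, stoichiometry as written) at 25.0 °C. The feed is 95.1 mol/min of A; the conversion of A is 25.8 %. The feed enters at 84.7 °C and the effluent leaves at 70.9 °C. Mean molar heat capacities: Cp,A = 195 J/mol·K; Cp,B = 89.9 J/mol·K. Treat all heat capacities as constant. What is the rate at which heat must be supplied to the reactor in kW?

Extent of reaction ξ = 0.258 × 95.1 = 24.536 mol/min
Reaction term: ξ·ΔH°_rxn = 24.536 × 53.0 = 1300.4 kJ/min
Sensible, feed 84.7→25 °C: -1107.1 kJ/min
Outlet flows (mol/min): A 70.564, B 49.072
Sensible, products 25→70.9 °C: 834.07 kJ/min
Q = ΔH = 1027.4 kJ/min = 17.123 kW
Heat supplied = 17.123 kW

Q_in = 17.1 kW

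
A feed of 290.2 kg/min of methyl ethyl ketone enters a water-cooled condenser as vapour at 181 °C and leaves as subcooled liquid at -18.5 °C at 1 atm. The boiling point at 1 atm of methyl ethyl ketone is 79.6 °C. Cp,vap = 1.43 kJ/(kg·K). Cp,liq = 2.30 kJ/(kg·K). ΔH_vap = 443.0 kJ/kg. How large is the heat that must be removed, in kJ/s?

vapour 181→79.6 °C: -145 kJ/kg
condensation at 79.6 °C: -443 kJ/kg
liquid 79.6→-18.5 °C: -225.63 kJ/kg
Δh = -145 + -443 + -225.63 = -813.63 kJ/kg
Q = ṁ·Δh = 290.2 kg/min × -813.63 kJ/kg = -236120 kJ/min
|Q| = 3935.3 kW

Q_c = 3940 kJ/s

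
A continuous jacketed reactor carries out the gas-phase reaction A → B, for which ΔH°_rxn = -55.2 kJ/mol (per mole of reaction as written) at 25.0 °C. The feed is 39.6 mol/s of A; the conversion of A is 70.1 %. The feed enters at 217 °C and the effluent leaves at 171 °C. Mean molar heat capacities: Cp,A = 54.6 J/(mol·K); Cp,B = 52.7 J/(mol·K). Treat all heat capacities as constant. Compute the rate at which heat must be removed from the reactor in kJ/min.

Q_out = 98400 kJ/min

Extent of reaction ξ = 0.701 × 39.6 = 27.76 mol/s
Reaction term: ξ·ΔH°_rxn = 27.76 × -55.2 = -1532.3 kJ/s
Sensible, feed 217→25 °C: -415.13 kJ/s
Outlet flows (mol/s): A 11.84, B 27.76
Sensible, products 25→171 °C: 307.97 kJ/s
Q = ΔH = -1639.5 kJ/s = -1639.5 kW
Heat removed = 98369 kJ/min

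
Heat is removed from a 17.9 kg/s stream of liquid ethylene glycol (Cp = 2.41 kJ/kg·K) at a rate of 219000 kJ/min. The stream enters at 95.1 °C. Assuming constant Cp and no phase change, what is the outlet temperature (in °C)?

T_out = 10.5 °C

Q = 219000 kJ/min = 3650 kJ/s
ΔT = Q/(ṁ·Cp) = 3650/(17.9×2.41) = 84.61 K
T_out = 95.1 − 84.61 = 10.49 °C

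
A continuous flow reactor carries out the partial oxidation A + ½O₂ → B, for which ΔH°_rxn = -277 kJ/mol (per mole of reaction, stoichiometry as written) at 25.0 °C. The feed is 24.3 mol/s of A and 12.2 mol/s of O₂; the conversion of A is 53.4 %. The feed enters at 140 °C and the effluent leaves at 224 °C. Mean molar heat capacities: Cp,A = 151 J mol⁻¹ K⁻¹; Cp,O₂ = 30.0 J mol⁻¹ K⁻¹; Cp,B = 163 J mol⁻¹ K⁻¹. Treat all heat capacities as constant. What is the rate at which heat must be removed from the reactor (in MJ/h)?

Q_out = 11700 MJ/h

Extent of reaction ξ = 0.534 × 24.3 = 12.976 mol/s
Reaction term: ξ·ΔH°_rxn = 12.976 × -277 = -3594.4 kJ/s
Sensible, feed 140→25 °C: -464.06 kJ/s
Outlet flows (mol/s): A 11.324, O₂ 5.7119, B 12.976
Sensible, products 25→224 °C: 795.28 kJ/s
Q = ΔH = -3263.2 kJ/s = -3263.2 kW
Heat removed = 11747 MJ/h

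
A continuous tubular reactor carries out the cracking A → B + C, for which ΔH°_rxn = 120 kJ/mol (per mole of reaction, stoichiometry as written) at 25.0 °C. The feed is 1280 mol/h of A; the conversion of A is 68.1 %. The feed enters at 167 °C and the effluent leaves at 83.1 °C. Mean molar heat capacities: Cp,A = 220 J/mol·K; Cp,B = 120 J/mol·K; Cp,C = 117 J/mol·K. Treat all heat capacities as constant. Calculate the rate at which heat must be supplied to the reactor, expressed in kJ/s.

Q_in = 22.7 kJ/s

Extent of reaction ξ = 0.681 × 1280 = 871.68 mol/h
Reaction term: ξ·ΔH°_rxn = 871.68 × 120 = 104600 kJ/h
Sensible, feed 167→25 °C: -39987 kJ/h
Outlet flows (mol/h): A 408.32, B 871.68, C 871.68
Sensible, products 25→83.1 °C: 17222 kJ/h
Q = ΔH = 81836 kJ/h = 22.732 kW
Heat supplied = 22.732 kJ/s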